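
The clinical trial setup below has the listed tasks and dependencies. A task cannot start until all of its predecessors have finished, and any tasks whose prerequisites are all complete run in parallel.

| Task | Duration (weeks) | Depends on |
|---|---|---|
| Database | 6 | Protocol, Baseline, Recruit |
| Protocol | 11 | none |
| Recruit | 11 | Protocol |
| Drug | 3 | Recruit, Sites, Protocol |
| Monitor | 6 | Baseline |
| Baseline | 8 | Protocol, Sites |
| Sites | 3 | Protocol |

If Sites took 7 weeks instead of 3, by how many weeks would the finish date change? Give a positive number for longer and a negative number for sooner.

Baseline: Protocol→Sites→Baseline→Database = 11+3+8+6 = 28 → 28 weeks.
Sites is on the critical path; changing it to 7 makes that path 32 weeks.
That remains the longest chain; total 32 weeks.
Change in finish: 32 − 28 = +4 weeks.

4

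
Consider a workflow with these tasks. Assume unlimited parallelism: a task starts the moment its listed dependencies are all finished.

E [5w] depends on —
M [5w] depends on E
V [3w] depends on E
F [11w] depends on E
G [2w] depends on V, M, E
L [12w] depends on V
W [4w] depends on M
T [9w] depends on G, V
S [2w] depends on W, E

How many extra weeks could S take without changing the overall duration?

The longest chain is E→M→G→T = 5+5+2+9 = 21; overall finish 21 weeks.
Longest path through S: 16 weeks (earliest finish 16, latest finish 21).
So S can slip 21 − 16 = 5 weeks.

5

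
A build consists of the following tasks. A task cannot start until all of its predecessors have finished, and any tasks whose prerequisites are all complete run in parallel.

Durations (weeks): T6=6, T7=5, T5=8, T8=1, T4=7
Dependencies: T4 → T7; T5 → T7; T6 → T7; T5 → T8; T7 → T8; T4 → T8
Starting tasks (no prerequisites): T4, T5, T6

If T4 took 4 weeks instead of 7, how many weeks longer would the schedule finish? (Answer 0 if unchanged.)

Actual critical path: T5→T7→T8 = 8+5+1 = 14 ⇒ 14 weeks.
T4 has 1 week of float (longest path through it is 13).
That remains the longest chain; total 14 weeks.
Change in finish: 14 − 14 = +0 weeks.

0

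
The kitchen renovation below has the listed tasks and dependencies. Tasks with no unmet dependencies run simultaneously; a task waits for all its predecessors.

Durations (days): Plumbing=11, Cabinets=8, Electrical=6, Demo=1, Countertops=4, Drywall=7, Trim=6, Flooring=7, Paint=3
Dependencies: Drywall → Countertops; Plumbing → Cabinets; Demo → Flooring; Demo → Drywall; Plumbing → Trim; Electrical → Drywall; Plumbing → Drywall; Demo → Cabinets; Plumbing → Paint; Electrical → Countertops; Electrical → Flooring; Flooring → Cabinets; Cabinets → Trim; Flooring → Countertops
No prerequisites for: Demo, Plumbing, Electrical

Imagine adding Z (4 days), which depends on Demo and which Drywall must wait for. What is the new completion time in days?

27

Originally the project takes 27 days.
With Z inserted, Drywall now waits for max(Demo, Electrical, Plumbing, Z).
New critical path: Electrical→Flooring→Cabinets→Trim = 6+7+8+6 = 27 ⇒ 27 days.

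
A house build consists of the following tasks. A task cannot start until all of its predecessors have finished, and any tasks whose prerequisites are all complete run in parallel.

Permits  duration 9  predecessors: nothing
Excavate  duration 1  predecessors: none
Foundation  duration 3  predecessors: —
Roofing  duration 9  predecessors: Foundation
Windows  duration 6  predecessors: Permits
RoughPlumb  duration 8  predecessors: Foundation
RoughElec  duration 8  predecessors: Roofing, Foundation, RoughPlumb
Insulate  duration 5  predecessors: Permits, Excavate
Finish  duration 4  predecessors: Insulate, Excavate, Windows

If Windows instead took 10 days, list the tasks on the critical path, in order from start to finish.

Permits, Windows, Finish

Actual critical path: Foundation→Roofing→RoughElec = 3+9+8 = 20 ⇒ 20 days.
Windows is off the critical path — its longest chain is 19 days, giving 1 of slack.
The binding chain switches to Permits→Windows→Finish = 9+10+4 = 23; finish 23 days.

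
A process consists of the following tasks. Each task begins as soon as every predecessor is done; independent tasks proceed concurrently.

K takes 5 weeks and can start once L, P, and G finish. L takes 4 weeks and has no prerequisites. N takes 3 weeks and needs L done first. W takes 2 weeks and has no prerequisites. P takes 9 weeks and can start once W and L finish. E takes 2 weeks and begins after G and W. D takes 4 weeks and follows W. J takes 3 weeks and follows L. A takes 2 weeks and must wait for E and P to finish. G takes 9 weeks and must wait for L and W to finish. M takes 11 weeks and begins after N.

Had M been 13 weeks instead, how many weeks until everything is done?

20

The binding path is L→N→M = 4+3+11 = 18; finish at 18 weeks.
Since M is critical, the +2 change carries straight to that chain (now 20 weeks).
No other chain overtakes it, so the finish is 20 weeks.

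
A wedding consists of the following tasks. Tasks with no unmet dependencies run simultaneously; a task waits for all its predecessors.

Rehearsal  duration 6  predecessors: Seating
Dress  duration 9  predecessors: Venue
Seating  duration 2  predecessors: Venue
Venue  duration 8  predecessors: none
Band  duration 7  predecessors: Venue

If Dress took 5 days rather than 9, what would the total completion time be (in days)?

16

Critical path before the change: Venue→Dress = 8+9 = 17 giving 17 days.
Dress lies on that path, so at 5 days the path becomes 13 days.
The binding chain switches to Venue→Seating→Rehearsal = 8+2+6 = 16; finish 16 days.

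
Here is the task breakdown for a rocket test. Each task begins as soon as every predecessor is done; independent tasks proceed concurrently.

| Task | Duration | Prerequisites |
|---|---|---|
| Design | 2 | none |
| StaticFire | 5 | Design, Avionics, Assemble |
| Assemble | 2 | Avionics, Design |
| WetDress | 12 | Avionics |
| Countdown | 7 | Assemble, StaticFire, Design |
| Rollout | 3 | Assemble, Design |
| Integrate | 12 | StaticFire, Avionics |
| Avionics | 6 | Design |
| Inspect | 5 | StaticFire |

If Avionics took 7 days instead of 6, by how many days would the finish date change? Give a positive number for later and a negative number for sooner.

1

The binding path is Design→Avionics→Assemble→StaticFire→Integrate = 2+6+2+5+12 = 27; finish at 27 days.
Since Avionics is critical, the +1 change carries straight to that chain (now 28 days).
That remains the longest chain; total 28 days.
Change in finish: 28 − 27 = +1 days.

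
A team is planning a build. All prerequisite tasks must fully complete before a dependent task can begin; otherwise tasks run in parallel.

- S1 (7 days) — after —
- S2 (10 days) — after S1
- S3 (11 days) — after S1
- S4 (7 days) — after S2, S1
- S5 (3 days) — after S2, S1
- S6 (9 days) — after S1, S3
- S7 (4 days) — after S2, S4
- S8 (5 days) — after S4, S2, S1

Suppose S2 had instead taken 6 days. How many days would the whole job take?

Baseline: S1→S2→S4→S8 = 7+10+7+5 = 29 → 29 days.
S2 lies on that path, so at 6 days the path becomes 25 days.
Now S1→S3→S6 = 7+11+9 = 27 is longest, so the finish becomes 27 days.

27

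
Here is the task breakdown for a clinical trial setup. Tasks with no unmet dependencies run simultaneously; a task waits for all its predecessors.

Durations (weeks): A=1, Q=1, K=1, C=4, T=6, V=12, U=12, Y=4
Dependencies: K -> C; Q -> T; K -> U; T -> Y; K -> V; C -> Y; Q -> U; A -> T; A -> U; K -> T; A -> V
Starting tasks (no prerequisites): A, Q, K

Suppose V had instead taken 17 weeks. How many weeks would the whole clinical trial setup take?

Actual critical path: A→V = 1+12 = 13 ⇒ 13 weeks.
V is on the critical path; changing it to 17 makes that path 18 weeks.
The critical path is still A→V; finish is now 18 weeks.

18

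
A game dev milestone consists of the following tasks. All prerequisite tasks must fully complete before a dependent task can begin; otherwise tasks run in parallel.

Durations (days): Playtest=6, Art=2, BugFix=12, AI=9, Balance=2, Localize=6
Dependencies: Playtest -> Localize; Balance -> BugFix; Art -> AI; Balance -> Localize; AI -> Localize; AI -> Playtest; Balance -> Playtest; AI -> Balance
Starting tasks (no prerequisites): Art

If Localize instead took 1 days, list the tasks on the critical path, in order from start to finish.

Art, AI, Balance, BugFix

Actual critical path: Art→AI→Balance→Playtest→Localize = 2+9+2+6+6 = 25 ⇒ 25 days.
Localize is on the critical path; changing it to 1 makes that path 20 days.
Now Art→AI→Balance→BugFix = 2+9+2+12 = 25 is longest, so the finish becomes 25 days.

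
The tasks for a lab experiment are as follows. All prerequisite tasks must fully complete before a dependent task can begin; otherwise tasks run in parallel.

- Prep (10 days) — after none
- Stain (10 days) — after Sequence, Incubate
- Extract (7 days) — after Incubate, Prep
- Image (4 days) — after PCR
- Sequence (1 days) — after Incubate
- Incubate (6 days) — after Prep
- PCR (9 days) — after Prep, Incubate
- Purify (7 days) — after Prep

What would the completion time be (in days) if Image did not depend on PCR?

27

Original critical path: Prep→Incubate→PCR→Image = 10+6+9+4 = 29 ⇒ 29 days.
Without PCR→Image, Image's earliest start moves from 25 to 0.
After: Prep→Incubate→Sequence→Stain = 10+6+1+10 = 27 → 27 days.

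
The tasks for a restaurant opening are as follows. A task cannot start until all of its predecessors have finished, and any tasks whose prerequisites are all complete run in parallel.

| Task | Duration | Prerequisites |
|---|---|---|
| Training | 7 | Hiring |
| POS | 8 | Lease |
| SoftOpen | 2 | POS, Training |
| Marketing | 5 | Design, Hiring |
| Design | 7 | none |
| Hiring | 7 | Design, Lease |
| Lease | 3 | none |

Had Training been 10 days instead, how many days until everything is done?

26

As given, the longest chain is Design→Hiring→Training→SoftOpen = 7+7+7+2 = 23, so the finish is 23 days.
Training is on the critical path; changing it to 10 makes that path 26 days.
No other chain overtakes it, so the finish is 26 days.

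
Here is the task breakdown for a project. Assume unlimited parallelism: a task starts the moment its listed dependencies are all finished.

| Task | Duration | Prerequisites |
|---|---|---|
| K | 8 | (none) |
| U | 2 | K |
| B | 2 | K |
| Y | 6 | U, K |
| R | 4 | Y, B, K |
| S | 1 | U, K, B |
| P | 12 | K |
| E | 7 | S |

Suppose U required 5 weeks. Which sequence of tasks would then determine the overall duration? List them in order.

Actual critical path: K→U→Y→R = 8+2+6+4 = 20 ⇒ 20 weeks.
Since U is critical, the +3 change carries straight to that chain (now 23 weeks).
The critical path is still K→U→Y→R; finish is now 23 weeks.

K, U, Y, R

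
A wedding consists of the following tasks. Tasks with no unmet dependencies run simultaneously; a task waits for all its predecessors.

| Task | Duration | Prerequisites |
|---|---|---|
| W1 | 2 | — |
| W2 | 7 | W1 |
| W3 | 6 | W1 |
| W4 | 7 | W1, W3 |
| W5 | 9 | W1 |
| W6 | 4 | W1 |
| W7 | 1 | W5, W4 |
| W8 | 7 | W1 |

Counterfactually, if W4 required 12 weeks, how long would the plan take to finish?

Actual critical path: W1→W3→W4→W7 = 2+6+7+1 = 16 ⇒ 16 weeks.
Since W4 is critical, the +5 change carries straight to that chain (now 21 weeks).
No other chain overtakes it, so the finish is 21 weeks.

21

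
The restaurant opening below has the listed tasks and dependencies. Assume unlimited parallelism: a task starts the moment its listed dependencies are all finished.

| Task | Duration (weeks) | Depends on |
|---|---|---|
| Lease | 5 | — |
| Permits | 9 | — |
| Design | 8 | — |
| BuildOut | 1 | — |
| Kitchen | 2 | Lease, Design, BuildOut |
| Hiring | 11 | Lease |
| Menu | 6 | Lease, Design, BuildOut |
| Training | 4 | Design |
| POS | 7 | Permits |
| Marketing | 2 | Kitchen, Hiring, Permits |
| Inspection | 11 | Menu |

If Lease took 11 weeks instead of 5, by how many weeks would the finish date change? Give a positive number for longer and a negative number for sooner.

The binding path is Design→Menu→Inspection = 8+6+11 = 25; finish at 25 weeks.
Lease has 3 weeks of float (longest path through it is 22).
Now Lease→Menu→Inspection = 11+6+11 = 28 is longest, so the finish becomes 28 weeks.
Change in finish: 28 − 25 = +3 weeks.

3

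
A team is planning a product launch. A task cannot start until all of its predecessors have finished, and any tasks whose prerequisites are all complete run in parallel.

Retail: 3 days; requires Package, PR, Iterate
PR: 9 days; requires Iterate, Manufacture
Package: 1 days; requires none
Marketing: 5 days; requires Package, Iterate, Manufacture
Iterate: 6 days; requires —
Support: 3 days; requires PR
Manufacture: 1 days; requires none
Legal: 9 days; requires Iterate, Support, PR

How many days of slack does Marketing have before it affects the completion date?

16

Iterate→PR→Support→Legal = 6+9+3+9 = 27 sets the makespan at 27 days.
Marketing finishes as early as 11 and must finish by 27.
Slack of Marketing = 22 − 6 = 16 days.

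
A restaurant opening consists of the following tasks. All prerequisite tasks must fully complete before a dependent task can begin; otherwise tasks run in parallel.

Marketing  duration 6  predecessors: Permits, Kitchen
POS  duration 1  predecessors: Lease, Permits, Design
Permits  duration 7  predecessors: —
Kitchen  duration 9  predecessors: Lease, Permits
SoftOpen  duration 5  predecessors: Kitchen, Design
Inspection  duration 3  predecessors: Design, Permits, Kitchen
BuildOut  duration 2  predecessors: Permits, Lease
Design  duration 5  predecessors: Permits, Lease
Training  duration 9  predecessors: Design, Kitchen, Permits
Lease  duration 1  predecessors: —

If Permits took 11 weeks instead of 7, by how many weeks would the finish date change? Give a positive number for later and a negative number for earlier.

4

Critical path before the change: Permits→Kitchen→Training = 7+9+9 = 25 giving 25 weeks.
Permits lies on that path, so at 11 weeks the path becomes 29 weeks.
The critical path is still Permits→Kitchen→Training; finish is now 29 weeks.
Change in finish: 29 − 25 = +4 weeks.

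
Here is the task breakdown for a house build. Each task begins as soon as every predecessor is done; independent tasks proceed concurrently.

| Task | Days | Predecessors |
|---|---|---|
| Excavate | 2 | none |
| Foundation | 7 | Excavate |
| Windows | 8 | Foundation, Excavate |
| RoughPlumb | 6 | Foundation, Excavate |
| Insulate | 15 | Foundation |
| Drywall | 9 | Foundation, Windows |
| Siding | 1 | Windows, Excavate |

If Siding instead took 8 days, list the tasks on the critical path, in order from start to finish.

The binding path is Excavate→Foundation→Windows→Drywall = 2+7+8+9 = 26; finish at 26 days.
Siding is off the critical path — its longest chain is 18 days, giving 8 of slack.
The critical path is still Excavate→Foundation→Windows→Drywall; finish is now 26 days.

Excavate, Foundation, Windows, Drywall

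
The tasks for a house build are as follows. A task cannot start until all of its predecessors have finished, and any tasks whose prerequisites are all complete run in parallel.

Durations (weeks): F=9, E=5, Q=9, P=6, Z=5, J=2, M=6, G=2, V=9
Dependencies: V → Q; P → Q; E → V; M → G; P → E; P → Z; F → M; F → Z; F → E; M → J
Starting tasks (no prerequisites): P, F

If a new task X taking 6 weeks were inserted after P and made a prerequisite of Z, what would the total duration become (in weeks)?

Originally the schedule takes 32 weeks.
With X inserted, Z now waits for max(F, P, X).
New critical path: F→E→V→Q = 9+5+9+9 = 32 ⇒ 32 weeks.

32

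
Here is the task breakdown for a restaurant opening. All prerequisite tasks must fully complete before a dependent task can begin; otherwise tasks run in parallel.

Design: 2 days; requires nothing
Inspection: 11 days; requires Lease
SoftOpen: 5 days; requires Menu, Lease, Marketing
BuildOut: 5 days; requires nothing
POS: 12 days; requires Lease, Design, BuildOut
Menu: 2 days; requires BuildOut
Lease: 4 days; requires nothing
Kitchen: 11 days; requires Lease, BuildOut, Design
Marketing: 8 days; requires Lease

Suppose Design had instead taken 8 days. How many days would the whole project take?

20

Critical path before the change: Lease→Marketing→SoftOpen = 4+8+5 = 17 giving 17 days.
Design has 3 days of float (longest path through it is 14).
The binding chain switches to Design→POS = 8+12 = 20; finish 20 days.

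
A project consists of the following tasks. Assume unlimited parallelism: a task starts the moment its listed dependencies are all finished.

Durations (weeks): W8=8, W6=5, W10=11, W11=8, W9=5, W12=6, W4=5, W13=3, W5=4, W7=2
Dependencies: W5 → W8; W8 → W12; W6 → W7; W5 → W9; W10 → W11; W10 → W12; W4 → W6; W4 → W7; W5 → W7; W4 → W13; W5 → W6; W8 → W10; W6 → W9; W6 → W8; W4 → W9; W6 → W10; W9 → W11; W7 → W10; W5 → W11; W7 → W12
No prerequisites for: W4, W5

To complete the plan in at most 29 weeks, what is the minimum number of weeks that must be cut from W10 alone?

8

Current finish: 37 weeks; target: 29.
W10 is on every critical path, so each week cut from W10 cuts the finish by one (this holds down to a finish of 27).
Need 37 − 29 = 8 weeks off W10 → W10 becomes 3 weeks, finish becomes 29.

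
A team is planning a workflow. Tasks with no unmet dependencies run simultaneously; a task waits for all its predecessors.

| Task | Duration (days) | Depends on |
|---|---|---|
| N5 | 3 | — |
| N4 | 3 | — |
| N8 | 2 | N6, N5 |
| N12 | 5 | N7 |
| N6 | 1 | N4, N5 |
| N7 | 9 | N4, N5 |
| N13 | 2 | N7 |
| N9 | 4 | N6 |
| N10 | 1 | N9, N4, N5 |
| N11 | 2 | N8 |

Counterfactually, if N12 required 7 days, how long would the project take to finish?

Baseline: N4→N7→N12 = 3+9+5 = 17 → 17 days.
Since N12 is critical, the +2 change carries straight to that chain (now 19 days).
The critical path is still N4→N7→N12; finish is now 19 days.

19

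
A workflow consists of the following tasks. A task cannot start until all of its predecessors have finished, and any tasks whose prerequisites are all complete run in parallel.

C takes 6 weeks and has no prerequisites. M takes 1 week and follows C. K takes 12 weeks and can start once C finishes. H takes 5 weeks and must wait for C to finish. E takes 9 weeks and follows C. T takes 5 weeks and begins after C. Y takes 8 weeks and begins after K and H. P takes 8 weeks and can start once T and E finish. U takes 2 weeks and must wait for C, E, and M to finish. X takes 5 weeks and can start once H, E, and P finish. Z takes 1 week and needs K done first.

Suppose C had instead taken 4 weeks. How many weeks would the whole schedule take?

Critical path before the change: C→E→P→X = 6+9+8+5 = 28 giving 28 weeks.
C is on the critical path; changing it to 4 makes that path 26 weeks.
That remains the longest chain; total 26 weeks.

26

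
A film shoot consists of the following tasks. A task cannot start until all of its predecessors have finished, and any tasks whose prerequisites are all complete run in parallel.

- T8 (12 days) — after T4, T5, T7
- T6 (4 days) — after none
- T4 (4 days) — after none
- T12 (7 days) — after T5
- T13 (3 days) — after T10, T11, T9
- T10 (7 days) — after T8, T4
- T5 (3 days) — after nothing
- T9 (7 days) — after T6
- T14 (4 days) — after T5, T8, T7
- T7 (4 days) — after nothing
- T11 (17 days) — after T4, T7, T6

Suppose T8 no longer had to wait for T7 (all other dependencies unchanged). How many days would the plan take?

With the dependency in place, T4→T8→T10→T13 = 4+12+7+3 = 26 sets the finish at 26 days.
Dropping T7→T8 doesn't change T8's earliest start (4); another predecessor still binds.
The longest chain is now T4→T8→T10→T13 = 4+12+7+3 = 26, so the plan takes 26 days.

26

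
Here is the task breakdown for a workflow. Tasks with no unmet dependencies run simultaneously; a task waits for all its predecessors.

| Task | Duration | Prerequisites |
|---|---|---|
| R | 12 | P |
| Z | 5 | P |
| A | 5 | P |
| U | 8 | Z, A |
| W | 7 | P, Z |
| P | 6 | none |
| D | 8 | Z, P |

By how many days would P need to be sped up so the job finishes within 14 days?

5

Current finish: 19 days; target: 14.
P is on every critical path, so each day cut from P cuts the finish by one (this holds down to a finish of 14).
Need 19 − 14 = 5 days off P → P becomes 1 day, finish becomes 14.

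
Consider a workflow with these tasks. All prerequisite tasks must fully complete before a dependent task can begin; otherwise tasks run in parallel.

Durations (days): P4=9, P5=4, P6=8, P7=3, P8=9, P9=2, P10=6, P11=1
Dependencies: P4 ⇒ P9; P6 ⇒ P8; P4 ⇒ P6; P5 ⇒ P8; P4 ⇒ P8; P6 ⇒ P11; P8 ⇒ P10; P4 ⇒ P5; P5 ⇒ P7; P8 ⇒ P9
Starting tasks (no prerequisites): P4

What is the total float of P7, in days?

The longest chain is P4→P6→P8→P10 = 9+8+9+6 = 32; overall finish 32 days.
Longest path through P7: 16 days (earliest finish 16, latest finish 32).
Slack of P7 = 29 − 13 = 16 days.

16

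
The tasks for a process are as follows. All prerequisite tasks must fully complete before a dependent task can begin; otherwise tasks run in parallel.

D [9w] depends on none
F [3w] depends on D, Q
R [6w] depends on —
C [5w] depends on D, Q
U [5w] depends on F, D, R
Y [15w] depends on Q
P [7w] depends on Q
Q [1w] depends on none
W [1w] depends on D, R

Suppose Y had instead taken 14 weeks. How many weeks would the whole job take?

Baseline: D→F→U = 9+3+5 = 17 → 17 weeks.
Y is off the critical path — its longest chain is 16 weeks, giving 1 of slack.
No other chain overtakes it, so the finish is 17 weeks.

17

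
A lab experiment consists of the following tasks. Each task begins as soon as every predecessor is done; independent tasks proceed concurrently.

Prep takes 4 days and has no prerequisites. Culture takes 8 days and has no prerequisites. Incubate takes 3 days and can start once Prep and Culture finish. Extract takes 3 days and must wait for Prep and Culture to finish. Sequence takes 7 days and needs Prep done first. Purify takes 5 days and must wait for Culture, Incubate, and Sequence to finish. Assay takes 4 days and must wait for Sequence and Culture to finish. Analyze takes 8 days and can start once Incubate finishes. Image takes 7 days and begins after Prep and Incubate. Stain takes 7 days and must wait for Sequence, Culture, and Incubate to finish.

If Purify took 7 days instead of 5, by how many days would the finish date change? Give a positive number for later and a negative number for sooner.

0

Actual critical path: Culture→Incubate→Analyze = 8+3+8 = 19 ⇒ 19 days.
Purify has 3 days of float (longest path through it is 16).
No other chain overtakes it, so the finish is 19 days.
Change in finish: 19 − 19 = +0 days.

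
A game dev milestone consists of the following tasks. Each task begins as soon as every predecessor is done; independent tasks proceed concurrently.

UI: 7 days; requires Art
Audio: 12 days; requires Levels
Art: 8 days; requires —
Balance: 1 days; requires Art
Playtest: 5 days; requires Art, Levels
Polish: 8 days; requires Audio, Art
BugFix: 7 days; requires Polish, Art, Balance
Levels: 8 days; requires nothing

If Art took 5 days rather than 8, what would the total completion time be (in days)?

Critical path before the change: Levels→Audio→Polish→BugFix = 8+12+8+7 = 35 giving 35 days.
The longest path through Art is only 23 days, so Art has float 12.
That remains the longest chain; total 35 days.

35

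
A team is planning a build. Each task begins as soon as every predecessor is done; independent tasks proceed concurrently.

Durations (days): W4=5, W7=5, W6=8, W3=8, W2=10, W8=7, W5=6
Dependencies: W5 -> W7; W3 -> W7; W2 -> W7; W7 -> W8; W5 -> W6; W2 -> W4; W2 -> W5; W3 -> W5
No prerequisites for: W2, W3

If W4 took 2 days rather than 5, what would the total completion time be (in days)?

28

Critical path before the change: W2→W5→W7→W8 = 10+6+5+7 = 28 giving 28 days.
W4 is off the critical path — its longest chain is 15 days, giving 13 of slack.
The critical path is still W2→W5→W7→W8; finish is now 28 days.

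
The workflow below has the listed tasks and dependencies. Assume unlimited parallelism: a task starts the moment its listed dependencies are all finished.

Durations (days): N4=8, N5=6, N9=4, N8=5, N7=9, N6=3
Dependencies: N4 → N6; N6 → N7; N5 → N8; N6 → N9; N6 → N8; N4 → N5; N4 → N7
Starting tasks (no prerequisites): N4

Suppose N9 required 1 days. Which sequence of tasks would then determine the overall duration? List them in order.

N4, N6, N7

Critical path before the change: N4→N6→N7 = 8+3+9 = 20 giving 20 days.
N9 has 5 days of float (longest path through it is 15).
The critical path is still N4→N6→N7; finish is now 20 days.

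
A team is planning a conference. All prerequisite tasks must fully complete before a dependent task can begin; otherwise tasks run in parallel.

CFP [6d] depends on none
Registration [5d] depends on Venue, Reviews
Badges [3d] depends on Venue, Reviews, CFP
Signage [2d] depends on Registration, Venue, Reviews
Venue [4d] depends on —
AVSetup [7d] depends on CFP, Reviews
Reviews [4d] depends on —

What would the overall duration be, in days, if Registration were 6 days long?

Actual critical path: CFP→AVSetup = 6+7 = 13 ⇒ 13 days.
Registration has 2 days of float (longest path through it is 11).
That remains the longest chain; total 13 days.

13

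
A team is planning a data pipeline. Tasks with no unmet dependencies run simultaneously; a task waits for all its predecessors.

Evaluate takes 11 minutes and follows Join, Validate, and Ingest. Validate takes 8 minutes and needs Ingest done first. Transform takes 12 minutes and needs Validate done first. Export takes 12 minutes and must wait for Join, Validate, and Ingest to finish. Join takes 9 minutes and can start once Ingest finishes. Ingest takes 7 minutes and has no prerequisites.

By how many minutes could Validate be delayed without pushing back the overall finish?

Critical path: Ingest→Join→Export = 7+9+12 = 28, so the finish is 28 minutes.
Longest path through Validate: 27 minutes (earliest finish 15, latest finish 16).
Float = 28 − 27 = 1.

1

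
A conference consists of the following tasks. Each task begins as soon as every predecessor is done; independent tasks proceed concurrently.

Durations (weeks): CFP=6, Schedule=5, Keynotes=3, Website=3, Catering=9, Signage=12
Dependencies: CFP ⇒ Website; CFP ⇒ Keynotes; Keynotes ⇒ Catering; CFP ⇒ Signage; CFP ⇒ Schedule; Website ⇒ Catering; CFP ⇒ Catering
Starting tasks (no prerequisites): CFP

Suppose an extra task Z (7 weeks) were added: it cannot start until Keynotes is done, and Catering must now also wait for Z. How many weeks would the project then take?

Originally the project takes 18 weeks.
With Z inserted, Catering now waits for max(CFP, Keynotes, Website, Z).
New critical path: CFP→Keynotes→Z→Catering = 6+3+7+9 = 25 ⇒ 25 weeks.

25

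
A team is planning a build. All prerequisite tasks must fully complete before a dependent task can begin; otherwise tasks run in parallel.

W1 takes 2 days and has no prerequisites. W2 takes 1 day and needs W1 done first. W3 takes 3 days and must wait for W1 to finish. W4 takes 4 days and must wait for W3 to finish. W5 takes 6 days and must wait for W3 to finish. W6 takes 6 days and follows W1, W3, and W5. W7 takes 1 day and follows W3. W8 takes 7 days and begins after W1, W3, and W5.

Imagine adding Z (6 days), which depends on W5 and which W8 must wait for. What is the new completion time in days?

24

Originally the project takes 18 days.
With Z inserted, W8 now waits for max(W1, W3, W5, Z).
New critical path: W1→W3→W5→Z→W8 = 2+3+6+6+7 = 24 ⇒ 24 days.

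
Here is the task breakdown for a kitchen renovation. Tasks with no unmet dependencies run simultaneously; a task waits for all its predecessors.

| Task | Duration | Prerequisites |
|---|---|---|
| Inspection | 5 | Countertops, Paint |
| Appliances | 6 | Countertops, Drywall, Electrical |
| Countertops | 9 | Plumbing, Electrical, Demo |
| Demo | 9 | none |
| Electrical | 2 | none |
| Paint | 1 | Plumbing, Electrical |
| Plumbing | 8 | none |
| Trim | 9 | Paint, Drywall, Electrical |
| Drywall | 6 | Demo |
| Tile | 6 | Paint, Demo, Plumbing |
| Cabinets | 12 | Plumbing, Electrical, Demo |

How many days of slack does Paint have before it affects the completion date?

6

Demo→Drywall→Trim = 9+6+9 = 24 sets the makespan at 24 days.
The longest chain containing Paint totals 18 days.
So Paint can slip 15 − 9 = 6 days.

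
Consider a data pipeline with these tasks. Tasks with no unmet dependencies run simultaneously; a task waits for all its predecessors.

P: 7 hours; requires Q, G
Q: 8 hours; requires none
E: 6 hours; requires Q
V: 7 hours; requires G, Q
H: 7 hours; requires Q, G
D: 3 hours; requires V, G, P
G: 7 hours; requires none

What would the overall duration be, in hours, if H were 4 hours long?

18

Baseline: Q→V→D = 8+7+3 = 18 → 18 hours.
H is off the critical path — its longest chain is 15 hours, giving 3 of slack.
No other chain overtakes it, so the finish is 18 hours.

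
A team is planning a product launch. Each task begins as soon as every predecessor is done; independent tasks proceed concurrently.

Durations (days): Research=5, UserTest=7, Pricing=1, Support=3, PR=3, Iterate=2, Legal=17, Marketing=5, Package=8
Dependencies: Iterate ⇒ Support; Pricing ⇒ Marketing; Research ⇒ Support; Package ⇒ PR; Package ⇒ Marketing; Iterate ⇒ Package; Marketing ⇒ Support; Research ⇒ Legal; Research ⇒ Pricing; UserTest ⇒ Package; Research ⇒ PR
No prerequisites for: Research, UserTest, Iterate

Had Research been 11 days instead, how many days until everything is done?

28

Critical path before the change: UserTest→Package→Marketing→Support = 7+8+5+3 = 23 giving 23 days.
Research has 1 day of float (longest path through it is 22).
The binding chain switches to Research→Legal = 11+17 = 28; finish 28 days.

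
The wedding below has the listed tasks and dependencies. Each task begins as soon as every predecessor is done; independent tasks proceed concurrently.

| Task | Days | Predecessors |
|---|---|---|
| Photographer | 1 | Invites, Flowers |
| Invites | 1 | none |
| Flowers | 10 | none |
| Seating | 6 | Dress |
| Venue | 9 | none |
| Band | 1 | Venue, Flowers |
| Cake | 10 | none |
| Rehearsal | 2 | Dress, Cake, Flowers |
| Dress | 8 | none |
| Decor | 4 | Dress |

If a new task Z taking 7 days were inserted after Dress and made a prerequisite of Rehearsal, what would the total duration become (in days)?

17

Originally the project takes 14 days.
With Z inserted, Rehearsal now waits for max(Dress, Cake, Flowers, Z).
New critical path: Dress→Z→Rehearsal = 8+7+2 = 17 ⇒ 17 days.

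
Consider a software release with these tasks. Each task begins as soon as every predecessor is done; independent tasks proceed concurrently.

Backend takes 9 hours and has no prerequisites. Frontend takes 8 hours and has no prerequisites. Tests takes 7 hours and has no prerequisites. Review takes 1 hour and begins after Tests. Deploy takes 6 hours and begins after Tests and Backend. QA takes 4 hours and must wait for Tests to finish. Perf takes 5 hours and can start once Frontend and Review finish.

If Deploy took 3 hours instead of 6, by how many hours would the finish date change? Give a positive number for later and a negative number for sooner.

-2

Actual critical path: Backend→Deploy = 9+6 = 15 ⇒ 15 hours.
Deploy lies on that path, so at 3 hours the path becomes 12 hours.
The binding chain switches to Frontend→Perf = 8+5 = 13; finish 13 hours.
Change in finish: 13 − 15 = -2 hours.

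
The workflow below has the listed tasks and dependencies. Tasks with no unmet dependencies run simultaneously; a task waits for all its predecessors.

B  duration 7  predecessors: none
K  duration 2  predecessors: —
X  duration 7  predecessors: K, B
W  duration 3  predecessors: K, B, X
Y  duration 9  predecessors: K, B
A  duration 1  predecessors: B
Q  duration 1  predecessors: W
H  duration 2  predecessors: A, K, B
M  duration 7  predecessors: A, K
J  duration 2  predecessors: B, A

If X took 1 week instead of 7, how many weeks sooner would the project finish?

2

Actual critical path: B→X→W→Q = 7+7+3+1 = 18 ⇒ 18 weeks.
X is on the critical path; changing it to 1 makes that path 12 weeks.
New critical path: B→Y = 7+9 = 16 ⇒ 16 weeks.
Change in finish: 16 − 18 = -2 weeks.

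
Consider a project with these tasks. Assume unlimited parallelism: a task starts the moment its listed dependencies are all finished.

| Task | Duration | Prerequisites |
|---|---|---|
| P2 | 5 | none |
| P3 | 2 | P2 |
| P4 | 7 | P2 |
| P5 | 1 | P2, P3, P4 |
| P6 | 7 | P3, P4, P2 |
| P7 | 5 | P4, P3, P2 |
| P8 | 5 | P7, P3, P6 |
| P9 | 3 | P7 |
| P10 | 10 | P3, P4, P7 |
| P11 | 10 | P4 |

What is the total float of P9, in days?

Critical path: P2→P4→P7→P10 = 5+7+5+10 = 27, so the finish is 27 days.
P9 finishes as early as 20 and must finish by 27.
So P9 can slip 27 − 20 = 7 days.

7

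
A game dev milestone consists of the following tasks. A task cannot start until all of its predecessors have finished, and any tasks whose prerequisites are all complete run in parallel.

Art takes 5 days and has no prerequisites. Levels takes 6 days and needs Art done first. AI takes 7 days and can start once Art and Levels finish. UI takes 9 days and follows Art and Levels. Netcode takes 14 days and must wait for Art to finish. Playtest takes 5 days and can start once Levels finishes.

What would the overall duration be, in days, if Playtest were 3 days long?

20

The binding path is Art→Levels→UI = 5+6+9 = 20; finish at 20 days.
The longest path through Playtest is only 16 days, so Playtest has float 4.
That remains the longest chain; total 20 days.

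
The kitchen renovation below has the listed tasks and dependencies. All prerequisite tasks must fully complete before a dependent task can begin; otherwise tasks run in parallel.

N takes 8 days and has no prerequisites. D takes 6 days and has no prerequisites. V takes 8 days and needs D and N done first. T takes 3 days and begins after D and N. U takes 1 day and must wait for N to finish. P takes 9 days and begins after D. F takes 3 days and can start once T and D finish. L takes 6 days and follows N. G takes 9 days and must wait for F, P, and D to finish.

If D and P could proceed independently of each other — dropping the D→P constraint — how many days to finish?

With the dependency in place, D→P→G = 6+9+9 = 24 sets the finish at 24 days.
Without D→P, P's earliest start moves from 6 to 0.
After: N→T→F→G = 8+3+3+9 = 23 → 23 days.

23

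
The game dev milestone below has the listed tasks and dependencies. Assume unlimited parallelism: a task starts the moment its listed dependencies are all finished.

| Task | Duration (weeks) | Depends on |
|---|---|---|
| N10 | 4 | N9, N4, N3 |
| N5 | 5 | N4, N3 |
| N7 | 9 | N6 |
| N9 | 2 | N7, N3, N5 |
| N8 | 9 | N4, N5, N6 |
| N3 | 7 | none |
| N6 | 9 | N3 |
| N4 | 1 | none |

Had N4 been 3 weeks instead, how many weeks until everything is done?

Critical path before the change: N3→N6→N7→N9→N10 = 7+9+9+2+4 = 31 giving 31 weeks.
The longest path through N4 is only 15 weeks, so N4 has float 16.
No other chain overtakes it, so the finish is 31 weeks.

31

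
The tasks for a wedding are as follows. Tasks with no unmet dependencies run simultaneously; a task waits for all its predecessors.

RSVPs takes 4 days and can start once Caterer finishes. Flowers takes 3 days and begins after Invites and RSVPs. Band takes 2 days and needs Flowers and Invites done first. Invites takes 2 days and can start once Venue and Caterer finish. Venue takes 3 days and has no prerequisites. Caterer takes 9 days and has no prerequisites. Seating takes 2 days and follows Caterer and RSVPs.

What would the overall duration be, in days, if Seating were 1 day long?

18

As given, the longest chain is Caterer→RSVPs→Flowers→Band = 9+4+3+2 = 18, so the finish is 18 days.
The longest path through Seating is only 15 days, so Seating has float 3.
That remains the longest chain; total 18 days.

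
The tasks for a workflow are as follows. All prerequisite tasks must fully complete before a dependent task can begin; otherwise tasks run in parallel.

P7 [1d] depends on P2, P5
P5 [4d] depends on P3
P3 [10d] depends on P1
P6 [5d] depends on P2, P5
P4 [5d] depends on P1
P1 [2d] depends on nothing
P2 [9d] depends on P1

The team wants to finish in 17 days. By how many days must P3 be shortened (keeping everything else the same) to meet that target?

Current finish: 21 days; target: 17.
P3 is on every critical path, so each day cut from P3 cuts the finish by one (this holds down to a finish of 16).
Need 21 − 17 = 4 days off P3 → P3 becomes 6 days, finish becomes 17.

4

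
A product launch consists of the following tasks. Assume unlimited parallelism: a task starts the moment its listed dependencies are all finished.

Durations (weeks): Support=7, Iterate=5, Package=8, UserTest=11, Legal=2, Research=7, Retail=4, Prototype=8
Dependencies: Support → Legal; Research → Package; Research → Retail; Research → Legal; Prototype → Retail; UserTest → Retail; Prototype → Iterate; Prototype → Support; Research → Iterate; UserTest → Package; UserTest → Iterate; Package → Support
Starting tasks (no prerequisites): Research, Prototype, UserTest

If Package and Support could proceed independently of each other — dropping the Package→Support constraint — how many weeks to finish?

Before: longest chain UserTest→Package→Support→Legal = 11+8+7+2 = 28, finish 28.
Without Package→Support, Support's earliest start moves from 19 to 8.
New critical path: UserTest→Package = 11+8 = 19 ⇒ 19 weeks.

19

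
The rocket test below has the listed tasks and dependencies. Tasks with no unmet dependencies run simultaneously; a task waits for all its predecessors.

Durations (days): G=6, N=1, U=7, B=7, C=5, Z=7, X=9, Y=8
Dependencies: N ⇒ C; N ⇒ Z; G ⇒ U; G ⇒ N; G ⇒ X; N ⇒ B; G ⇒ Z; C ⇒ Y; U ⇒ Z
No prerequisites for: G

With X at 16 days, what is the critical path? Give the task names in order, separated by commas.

G, X

Critical path before the change: G→N→C→Y = 6+1+5+8 = 20 giving 20 days.
X is off the critical path — its longest chain is 15 days, giving 5 of slack.
New critical path: G→X = 6+16 = 22 ⇒ 22 days.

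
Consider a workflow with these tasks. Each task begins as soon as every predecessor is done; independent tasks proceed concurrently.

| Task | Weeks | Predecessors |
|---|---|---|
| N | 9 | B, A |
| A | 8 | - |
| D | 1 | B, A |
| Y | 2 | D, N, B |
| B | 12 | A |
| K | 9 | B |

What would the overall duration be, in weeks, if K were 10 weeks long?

Baseline: A→B→N→Y = 8+12+9+2 = 31 → 31 weeks.
K is off the critical path — its longest chain is 29 weeks, giving 2 of slack.
No other chain overtakes it, so the finish is 31 weeks.

31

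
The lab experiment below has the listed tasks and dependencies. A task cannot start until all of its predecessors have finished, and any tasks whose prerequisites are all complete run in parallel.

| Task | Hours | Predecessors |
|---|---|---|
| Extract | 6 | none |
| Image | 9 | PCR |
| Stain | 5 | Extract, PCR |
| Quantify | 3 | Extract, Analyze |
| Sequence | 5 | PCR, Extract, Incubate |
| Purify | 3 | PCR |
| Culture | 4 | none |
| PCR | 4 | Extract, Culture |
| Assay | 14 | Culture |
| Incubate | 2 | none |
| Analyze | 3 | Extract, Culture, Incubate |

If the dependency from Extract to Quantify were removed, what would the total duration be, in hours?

Original critical path: Extract→PCR→Image = 6+4+9 = 19 ⇒ 19 hours.
Dropping Extract→Quantify doesn't change Quantify's earliest start (9); another predecessor still binds.
After: Extract→PCR→Image = 6+4+9 = 19 → 19 hours.

19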